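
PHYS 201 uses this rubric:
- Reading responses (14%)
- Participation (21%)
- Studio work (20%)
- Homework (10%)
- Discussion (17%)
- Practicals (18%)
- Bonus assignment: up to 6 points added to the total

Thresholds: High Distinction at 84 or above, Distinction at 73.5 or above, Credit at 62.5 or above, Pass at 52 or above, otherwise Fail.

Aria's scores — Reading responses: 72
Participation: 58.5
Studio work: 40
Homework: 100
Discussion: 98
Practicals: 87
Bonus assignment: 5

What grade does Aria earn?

Distinction

Weighted total:
  Reading responses 72 × 0.14 = 10.08
  Participation 58.5 × 0.21 = 12.285
  Studio work 40 × 0.2 = 8
  Homework 100 × 0.1 = 10
  Discussion 98 × 0.17 = 16.66
  Practicals 87 × 0.18 = 15.66
Sum = 72.685
Bonus assignment: 72.685 + 5 = 77.685
77.685 is ≥ 73.5 and < 84 → Distinction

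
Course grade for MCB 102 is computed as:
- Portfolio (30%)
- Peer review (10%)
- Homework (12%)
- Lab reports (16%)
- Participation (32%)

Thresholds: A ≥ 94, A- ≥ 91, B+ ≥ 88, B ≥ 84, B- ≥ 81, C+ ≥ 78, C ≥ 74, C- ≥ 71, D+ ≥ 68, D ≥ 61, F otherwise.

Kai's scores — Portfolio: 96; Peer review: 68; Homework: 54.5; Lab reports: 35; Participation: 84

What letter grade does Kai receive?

Weighted total:
  Portfolio 96 × 0.3 = 28.8
  Peer review 68 × 0.1 = 6.8
  Homework 54.5 × 0.12 = 6.54
  Lab reports 35 × 0.16 = 5.6
  Participation 84 × 0.32 = 26.88
Sum = 74.62
74.62 is ≥ 74 and < 78 → C

C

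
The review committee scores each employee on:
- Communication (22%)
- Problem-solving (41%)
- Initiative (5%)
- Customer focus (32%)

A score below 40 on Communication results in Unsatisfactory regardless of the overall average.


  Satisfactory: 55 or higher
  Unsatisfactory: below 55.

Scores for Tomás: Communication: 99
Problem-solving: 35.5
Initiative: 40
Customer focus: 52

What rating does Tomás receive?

Communication score 99 ≥ 40: minimum met.
Weighted total:
  Communication 99 × 0.22 = 21.78
  Problem-solving 35.5 × 0.41 = 14.555
  Initiative 40 × 0.05 = 2
  Customer focus 52 × 0.32 = 16.64
Sum = 54.975
54.975 < 55 → Unsatisfactory

Unsatisfactory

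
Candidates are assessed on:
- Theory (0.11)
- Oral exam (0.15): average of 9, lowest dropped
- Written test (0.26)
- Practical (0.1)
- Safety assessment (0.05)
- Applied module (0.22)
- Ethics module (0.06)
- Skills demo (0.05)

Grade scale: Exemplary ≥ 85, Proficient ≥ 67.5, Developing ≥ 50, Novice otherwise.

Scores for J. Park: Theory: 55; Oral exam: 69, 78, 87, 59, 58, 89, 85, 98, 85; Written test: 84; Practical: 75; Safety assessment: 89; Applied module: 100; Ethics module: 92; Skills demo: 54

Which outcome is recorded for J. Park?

Proficient

Oral exam: drop 58 → average of remaining 8 = 650/8 = 81.25
Weighted total:
  Theory 55 × 0.11 = 6.05
  Oral exam 81.25 × 0.15 = 12.1875
  Written test 84 × 0.26 = 21.84
  Practical 75 × 0.1 = 7.5
  Safety assessment 89 × 0.05 = 4.45
  Applied module 100 × 0.22 = 22
  Ethics module 92 × 0.06 = 5.52
  Skills demo 54 × 0.05 = 2.7
Sum = 82.2475
82.2475 is ≥ 67.5 and < 85 → Proficient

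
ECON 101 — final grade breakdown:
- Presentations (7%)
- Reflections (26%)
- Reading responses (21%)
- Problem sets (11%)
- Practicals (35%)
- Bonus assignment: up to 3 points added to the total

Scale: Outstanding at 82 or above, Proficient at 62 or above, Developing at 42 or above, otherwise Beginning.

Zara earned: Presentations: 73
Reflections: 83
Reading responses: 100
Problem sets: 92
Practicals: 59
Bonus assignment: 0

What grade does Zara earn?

Weighted total:
  Presentations 73 × 0.07 = 5.11
  Reflections 83 × 0.26 = 21.58
  Reading responses 100 × 0.21 = 21
  Problem sets 92 × 0.11 = 10.12
  Practicals 59 × 0.35 = 20.65
Sum = 78.46
Bonus assignment: 78.46 + 0 = 78.46
78.46 is ≥ 62 and < 82 → Proficient

Proficient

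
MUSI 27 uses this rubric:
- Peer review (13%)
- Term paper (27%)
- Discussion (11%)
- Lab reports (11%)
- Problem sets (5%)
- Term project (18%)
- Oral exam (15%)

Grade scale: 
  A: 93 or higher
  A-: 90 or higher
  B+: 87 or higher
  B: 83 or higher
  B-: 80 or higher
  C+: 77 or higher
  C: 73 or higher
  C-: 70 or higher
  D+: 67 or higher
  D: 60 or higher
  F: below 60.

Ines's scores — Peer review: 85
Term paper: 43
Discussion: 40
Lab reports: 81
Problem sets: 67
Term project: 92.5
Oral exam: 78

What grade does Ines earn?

Weighted total:
  Peer review 85 × 0.13 = 11.05
  Term paper 43 × 0.27 = 11.61
  Discussion 40 × 0.11 = 4.4
  Lab reports 81 × 0.11 = 8.91
  Problem sets 67 × 0.05 = 3.35
  Term project 92.5 × 0.18 = 16.65
  Oral exam 78 × 0.15 = 11.7
Sum = 67.67
67.67 is ≥ 67 and < 70 → D+

D+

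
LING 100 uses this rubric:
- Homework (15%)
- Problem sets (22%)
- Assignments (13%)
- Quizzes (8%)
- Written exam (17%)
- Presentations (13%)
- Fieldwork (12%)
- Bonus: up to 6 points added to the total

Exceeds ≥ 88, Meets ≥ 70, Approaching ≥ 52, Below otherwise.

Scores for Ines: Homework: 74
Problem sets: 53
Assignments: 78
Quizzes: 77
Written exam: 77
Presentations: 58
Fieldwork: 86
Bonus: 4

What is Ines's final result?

Weighted total:
  Homework 74 × 0.15 = 11.1
  Problem sets 53 × 0.22 = 11.66
  Assignments 78 × 0.13 = 10.14
  Quizzes 77 × 0.08 = 6.16
  Written exam 77 × 0.17 = 13.09
  Presentations 58 × 0.13 = 7.54
  Fieldwork 86 × 0.12 = 10.32
Sum = 70.01
Bonus: 70.01 + 4 = 74.01
74.01 is ≥ 70 and < 88 → Meets

Meets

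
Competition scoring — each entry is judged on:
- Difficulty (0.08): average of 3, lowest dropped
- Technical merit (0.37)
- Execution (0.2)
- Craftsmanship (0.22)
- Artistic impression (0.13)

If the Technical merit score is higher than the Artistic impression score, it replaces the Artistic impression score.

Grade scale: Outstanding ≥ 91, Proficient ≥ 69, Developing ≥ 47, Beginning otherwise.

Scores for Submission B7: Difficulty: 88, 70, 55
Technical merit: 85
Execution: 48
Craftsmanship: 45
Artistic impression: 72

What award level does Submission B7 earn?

Difficulty: drop 55 → average of remaining 2 = 158/2 = 79
Technical merit (85) > Artistic impression (72), so Artistic impression counts as 85.
Weighted total:
  Difficulty 79 × 0.08 = 6.32
  Technical merit 85 × 0.37 = 31.45
  Execution 48 × 0.2 = 9.6
  Craftsmanship 45 × 0.22 = 9.9
  Artistic impression 85 × 0.13 = 11.05
Sum = 68.32
68.32 is ≥ 47 and < 69 → Developing

Developing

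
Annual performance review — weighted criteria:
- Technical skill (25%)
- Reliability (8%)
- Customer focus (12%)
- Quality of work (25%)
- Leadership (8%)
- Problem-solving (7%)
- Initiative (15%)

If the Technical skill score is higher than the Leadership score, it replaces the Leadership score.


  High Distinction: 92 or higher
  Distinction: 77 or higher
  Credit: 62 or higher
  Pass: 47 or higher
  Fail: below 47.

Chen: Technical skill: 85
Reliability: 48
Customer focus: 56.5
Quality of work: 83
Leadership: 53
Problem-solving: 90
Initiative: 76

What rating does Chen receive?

Technical skill (85) > Leadership (53), so Leadership counts as 85.
Weighted total:
  Technical skill 85 × 0.25 = 21.25
  Reliability 48 × 0.08 = 3.84
  Customer focus 56.5 × 0.12 = 6.78
  Quality of work 83 × 0.25 = 20.75
  Leadership 85 × 0.08 = 6.8
  Problem-solving 90 × 0.07 = 6.3
  Initiative 76 × 0.15 = 11.4
Sum = 77.12
77.12 is ≥ 77 and < 92 → Distinction

Distinction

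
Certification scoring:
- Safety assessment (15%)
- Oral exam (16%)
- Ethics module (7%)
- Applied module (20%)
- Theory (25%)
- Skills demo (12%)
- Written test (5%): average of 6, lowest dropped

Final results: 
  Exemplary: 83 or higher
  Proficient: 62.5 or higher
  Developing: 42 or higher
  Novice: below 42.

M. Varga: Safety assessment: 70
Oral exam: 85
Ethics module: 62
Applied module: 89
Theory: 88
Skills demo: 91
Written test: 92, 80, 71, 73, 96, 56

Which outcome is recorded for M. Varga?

Written test: drop 56 → average of remaining 5 = 412/5 = 82.4
Weighted total:
  Safety assessment 70 × 0.15 = 10.5
  Oral exam 85 × 0.16 = 13.6
  Ethics module 62 × 0.07 = 4.34
  Applied module 89 × 0.2 = 17.8
  Theory 88 × 0.25 = 22
  Skills demo 91 × 0.12 = 10.92
  Written test 82.4 × 0.05 = 4.12
Sum = 83.28
83.28 ≥ 83 → Exemplary

Exemplary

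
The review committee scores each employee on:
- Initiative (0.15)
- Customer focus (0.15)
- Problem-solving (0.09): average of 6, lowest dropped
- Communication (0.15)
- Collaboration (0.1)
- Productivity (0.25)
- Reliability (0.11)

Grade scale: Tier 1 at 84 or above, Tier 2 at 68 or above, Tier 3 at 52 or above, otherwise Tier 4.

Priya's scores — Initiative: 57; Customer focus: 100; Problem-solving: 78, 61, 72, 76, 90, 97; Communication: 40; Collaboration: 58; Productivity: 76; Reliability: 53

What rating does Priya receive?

Problem-solving: drop 61 → average of remaining 5 = 413/5 = 82.6
Weighted total:
  Initiative 57 × 0.15 = 8.55
  Customer focus 100 × 0.15 = 15
  Problem-solving 82.6 × 0.09 = 7.434
  Communication 40 × 0.15 = 6
  Collaboration 58 × 0.1 = 5.8
  Productivity 76 × 0.25 = 19
  Reliability 53 × 0.11 = 5.83
Sum = 67.614
67.614 is ≥ 52 and < 68 → Tier 3

Tier 3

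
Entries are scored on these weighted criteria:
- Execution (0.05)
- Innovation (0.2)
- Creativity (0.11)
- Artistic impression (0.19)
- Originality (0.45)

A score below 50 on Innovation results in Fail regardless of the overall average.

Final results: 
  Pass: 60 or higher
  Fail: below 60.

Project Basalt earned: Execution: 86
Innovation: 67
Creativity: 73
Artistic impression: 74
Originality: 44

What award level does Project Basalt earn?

Fail

Innovation score 67 ≥ 50: minimum met.
Weighted total:
  Execution 86 × 0.05 = 4.3
  Innovation 67 × 0.2 = 13.4
  Creativity 73 × 0.11 = 8.03
  Artistic impression 74 × 0.19 = 14.06
  Originality 44 × 0.45 = 19.8
Sum = 59.59
59.59 < 60 → Fail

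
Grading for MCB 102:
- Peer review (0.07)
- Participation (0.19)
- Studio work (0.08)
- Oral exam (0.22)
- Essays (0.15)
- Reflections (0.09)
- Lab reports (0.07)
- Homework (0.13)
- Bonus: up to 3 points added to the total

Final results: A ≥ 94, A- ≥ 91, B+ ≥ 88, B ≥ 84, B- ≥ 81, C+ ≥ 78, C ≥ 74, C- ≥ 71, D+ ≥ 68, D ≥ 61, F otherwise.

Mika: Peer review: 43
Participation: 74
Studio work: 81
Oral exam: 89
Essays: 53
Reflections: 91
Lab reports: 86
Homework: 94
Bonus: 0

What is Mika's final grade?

Weighted total:
  Peer review 43 × 0.07 = 3.01
  Participation 74 × 0.19 = 14.06
  Studio work 81 × 0.08 = 6.48
  Oral exam 89 × 0.22 = 19.58
  Essays 53 × 0.15 = 7.95
  Reflections 91 × 0.09 = 8.19
  Lab reports 86 × 0.07 = 6.02
  Homework 94 × 0.13 = 12.22
Sum = 77.51
Bonus: 77.51 + 0 = 77.51
77.51 is ≥ 74 and < 78 → C

C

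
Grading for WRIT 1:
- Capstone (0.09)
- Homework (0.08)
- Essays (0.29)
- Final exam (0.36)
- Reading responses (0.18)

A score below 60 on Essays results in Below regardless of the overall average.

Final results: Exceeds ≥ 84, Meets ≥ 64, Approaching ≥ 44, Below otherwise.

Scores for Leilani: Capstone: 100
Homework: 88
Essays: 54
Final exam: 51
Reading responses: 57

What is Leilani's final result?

Below

Essays score 54 < 60: minimum not met.
Weighted total:
  Capstone 100 × 0.09 = 9
  Homework 88 × 0.08 = 7.04
  Essays 54 × 0.29 = 15.66
  Final exam 51 × 0.36 = 18.36
  Reading responses 57 × 0.18 = 10.26
Sum = 60.32
Because the Essays minimum was not met, the result is Below.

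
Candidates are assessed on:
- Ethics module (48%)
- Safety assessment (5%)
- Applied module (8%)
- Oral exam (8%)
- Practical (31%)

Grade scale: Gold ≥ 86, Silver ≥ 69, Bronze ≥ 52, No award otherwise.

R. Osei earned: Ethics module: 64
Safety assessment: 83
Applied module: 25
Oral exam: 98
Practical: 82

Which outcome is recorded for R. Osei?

Silver

Weighted total:
  Ethics module 64 × 0.48 = 30.72
  Safety assessment 83 × 0.05 = 4.15
  Applied module 25 × 0.08 = 2
  Oral exam 98 × 0.08 = 7.84
  Practical 82 × 0.31 = 25.42
Sum = 70.13
70.13 is ≥ 69 and < 86 → Silver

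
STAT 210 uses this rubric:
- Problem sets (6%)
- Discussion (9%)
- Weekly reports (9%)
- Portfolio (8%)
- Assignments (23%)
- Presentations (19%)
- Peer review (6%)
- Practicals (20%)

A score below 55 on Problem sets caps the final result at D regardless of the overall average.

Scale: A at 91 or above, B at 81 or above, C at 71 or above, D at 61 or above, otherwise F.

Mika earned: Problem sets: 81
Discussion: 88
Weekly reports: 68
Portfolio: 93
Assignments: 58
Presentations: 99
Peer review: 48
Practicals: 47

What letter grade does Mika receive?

Problem sets score 81 ≥ 55: minimum met.
Weighted total:
  Problem sets 81 × 0.06 = 4.86
  Discussion 88 × 0.09 = 7.92
  Weekly reports 68 × 0.09 = 6.12
  Portfolio 93 × 0.08 = 7.44
  Assignments 58 × 0.23 = 13.34
  Presentations 99 × 0.19 = 18.81
  Peer review 48 × 0.06 = 2.88
  Practicals 47 × 0.2 = 9.4
Sum = 70.77
70.77 is ≥ 61 and < 71 → D

D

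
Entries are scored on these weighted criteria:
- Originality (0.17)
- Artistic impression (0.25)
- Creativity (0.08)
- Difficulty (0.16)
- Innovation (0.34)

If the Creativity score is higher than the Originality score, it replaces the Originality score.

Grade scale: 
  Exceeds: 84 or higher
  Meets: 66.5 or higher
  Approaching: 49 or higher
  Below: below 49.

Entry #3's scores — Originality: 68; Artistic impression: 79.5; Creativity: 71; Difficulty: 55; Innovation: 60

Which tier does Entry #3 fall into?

Meets

Creativity (71) > Originality (68), so Originality counts as 71.
Weighted total:
  Originality 71 × 0.17 = 12.07
  Artistic impression 79.5 × 0.25 = 19.875
  Creativity 71 × 0.08 = 5.68
  Difficulty 55 × 0.16 = 8.8
  Innovation 60 × 0.34 = 20.4
Sum = 66.825
66.825 is ≥ 66.5 and < 84 → Meets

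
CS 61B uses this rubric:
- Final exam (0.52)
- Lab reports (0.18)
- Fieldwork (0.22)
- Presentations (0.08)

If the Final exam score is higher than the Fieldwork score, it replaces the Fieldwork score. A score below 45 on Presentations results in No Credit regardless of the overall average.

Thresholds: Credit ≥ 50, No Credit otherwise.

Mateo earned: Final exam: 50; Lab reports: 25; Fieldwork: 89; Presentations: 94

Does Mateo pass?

Final exam (50) ≤ Fieldwork (89), so Fieldwork stays at 89.
Presentations score 94 ≥ 45: minimum met.
Weighted total:
  Final exam 50 × 0.52 = 26
  Lab reports 25 × 0.18 = 4.5
  Fieldwork 89 × 0.22 = 19.58
  Presentations 94 × 0.08 = 7.52
Sum = 57.6
57.6 ≥ 50 → Credit

Credit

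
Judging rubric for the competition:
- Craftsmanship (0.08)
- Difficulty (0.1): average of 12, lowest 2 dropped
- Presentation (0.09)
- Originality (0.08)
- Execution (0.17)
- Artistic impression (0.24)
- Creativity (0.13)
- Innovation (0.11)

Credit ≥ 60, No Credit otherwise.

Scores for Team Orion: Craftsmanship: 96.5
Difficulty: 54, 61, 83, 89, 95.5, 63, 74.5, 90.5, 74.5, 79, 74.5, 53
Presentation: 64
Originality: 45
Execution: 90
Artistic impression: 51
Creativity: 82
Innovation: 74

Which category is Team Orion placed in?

Credit

Difficulty: drop 53, 54 → average of remaining 10 = 784.5/10 = 78.45
Weighted total:
  Craftsmanship 96.5 × 0.08 = 7.72
  Difficulty 78.45 × 0.1 = 7.845
  Presentation 64 × 0.09 = 5.76
  Originality 45 × 0.08 = 3.6
  Execution 90 × 0.17 = 15.3
  Artistic impression 51 × 0.24 = 12.24
  Creativity 82 × 0.13 = 10.66
  Innovation 74 × 0.11 = 8.14
Sum = 71.265
71.265 ≥ 60 → Credit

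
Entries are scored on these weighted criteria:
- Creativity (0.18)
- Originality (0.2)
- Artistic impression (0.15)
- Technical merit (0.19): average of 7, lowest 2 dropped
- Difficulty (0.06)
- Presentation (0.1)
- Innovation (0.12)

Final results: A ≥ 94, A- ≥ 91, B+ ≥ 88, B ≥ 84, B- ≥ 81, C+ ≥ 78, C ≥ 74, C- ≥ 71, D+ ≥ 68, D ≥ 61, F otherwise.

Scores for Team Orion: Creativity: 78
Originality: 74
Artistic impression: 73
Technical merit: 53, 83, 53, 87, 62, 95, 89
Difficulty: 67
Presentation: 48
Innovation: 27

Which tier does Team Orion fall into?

Technical merit: drop 53, 53 → average of remaining 5 = 416/5 = 83.2
Weighted total:
  Creativity 78 × 0.18 = 14.04
  Originality 74 × 0.2 = 14.8
  Artistic impression 73 × 0.15 = 10.95
  Technical merit 83.2 × 0.19 = 15.808
  Difficulty 67 × 0.06 = 4.02
  Presentation 48 × 0.1 = 4.8
  Innovation 27 × 0.12 = 3.24
Sum = 67.658
67.658 is ≥ 61 and < 68 → D

D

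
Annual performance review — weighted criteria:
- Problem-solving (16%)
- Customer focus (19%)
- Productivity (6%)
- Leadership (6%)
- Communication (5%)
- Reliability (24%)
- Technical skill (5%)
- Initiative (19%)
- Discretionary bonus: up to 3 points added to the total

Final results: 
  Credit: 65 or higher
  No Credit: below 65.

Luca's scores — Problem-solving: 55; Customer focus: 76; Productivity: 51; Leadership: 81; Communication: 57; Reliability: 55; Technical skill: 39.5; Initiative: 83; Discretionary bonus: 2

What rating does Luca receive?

Credit

Weighted total:
  Problem-solving 55 × 0.16 = 8.8
  Customer focus 76 × 0.19 = 14.44
  Productivity 51 × 0.06 = 3.06
  Leadership 81 × 0.06 = 4.86
  Communication 57 × 0.05 = 2.85
  Reliability 55 × 0.24 = 13.2
  Technical skill 39.5 × 0.05 = 1.975
  Initiative 83 × 0.19 = 15.77
Sum = 64.955
Discretionary bonus: 64.955 + 2 = 66.955
66.955 ≥ 65 → Credit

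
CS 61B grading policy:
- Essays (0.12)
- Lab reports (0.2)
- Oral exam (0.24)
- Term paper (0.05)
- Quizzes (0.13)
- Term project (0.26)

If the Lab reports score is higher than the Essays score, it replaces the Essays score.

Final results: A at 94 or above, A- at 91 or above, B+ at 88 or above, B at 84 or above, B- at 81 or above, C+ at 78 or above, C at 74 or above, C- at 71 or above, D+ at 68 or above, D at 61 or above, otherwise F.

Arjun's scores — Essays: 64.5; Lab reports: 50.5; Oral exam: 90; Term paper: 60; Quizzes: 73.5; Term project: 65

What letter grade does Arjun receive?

Lab reports (50.5) ≤ Essays (64.5), so Essays stays at 64.5.
Weighted total:
  Essays 64.5 × 0.12 = 7.74
  Lab reports 50.5 × 0.2 = 10.1
  Oral exam 90 × 0.24 = 21.6
  Term paper 60 × 0.05 = 3
  Quizzes 73.5 × 0.13 = 9.555
  Term project 65 × 0.26 = 16.9
Sum = 68.895
68.895 is ≥ 68 and < 71 → D+

D+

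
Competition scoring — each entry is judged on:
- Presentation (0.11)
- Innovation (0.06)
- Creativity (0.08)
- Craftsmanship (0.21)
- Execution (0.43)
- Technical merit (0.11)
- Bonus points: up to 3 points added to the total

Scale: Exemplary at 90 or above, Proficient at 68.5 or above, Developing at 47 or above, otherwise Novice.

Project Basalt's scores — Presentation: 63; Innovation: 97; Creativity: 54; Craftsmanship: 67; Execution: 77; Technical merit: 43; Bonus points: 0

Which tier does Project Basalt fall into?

Weighted total:
  Presentation 63 × 0.11 = 6.93
  Innovation 97 × 0.06 = 5.82
  Creativity 54 × 0.08 = 4.32
  Craftsmanship 67 × 0.21 = 14.07
  Execution 77 × 0.43 = 33.11
  Technical merit 43 × 0.11 = 4.73
Sum = 68.98
Bonus points: 68.98 + 0 = 68.98
68.98 is ≥ 68.5 and < 90 → Proficient

Proficient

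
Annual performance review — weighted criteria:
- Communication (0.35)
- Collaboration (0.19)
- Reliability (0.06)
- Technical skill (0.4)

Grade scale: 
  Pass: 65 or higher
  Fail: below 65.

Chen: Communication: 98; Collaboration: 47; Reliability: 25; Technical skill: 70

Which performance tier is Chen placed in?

Pass

Weighted total:
  Communication 98 × 0.35 = 34.3
  Collaboration 47 × 0.19 = 8.93
  Reliability 25 × 0.06 = 1.5
  Technical skill 70 × 0.4 = 28
Sum = 72.73
72.73 ≥ 65 → Pass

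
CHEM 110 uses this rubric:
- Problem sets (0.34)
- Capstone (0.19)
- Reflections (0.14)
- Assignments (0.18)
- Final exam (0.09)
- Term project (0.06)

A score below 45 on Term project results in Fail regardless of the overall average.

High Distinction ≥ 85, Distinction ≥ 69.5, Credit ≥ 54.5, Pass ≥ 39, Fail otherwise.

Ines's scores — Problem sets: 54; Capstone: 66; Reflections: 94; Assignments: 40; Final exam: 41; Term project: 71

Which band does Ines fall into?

Credit

Term project score 71 ≥ 45: minimum met.
Weighted total:
  Problem sets 54 × 0.34 = 18.36
  Capstone 66 × 0.19 = 12.54
  Reflections 94 × 0.14 = 13.16
  Assignments 40 × 0.18 = 7.2
  Final exam 41 × 0.09 = 3.69
  Term project 71 × 0.06 = 4.26
Sum = 59.21
59.21 is ≥ 54.5 and < 69.5 → Credit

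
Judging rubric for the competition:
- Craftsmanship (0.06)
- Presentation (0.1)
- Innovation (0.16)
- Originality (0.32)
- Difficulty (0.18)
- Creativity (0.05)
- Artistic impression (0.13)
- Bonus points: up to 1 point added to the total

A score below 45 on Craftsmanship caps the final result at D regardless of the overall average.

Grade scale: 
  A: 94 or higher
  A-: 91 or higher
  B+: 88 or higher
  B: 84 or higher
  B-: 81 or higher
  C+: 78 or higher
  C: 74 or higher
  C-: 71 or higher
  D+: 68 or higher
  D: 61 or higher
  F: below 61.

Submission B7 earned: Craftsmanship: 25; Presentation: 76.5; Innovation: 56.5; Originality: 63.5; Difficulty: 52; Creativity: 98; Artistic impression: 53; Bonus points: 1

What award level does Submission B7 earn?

Craftsmanship score 25 < 45: minimum not met.
Weighted total:
  Craftsmanship 25 × 0.06 = 1.5
  Presentation 76.5 × 0.1 = 7.65
  Innovation 56.5 × 0.16 = 9.04
  Originality 63.5 × 0.32 = 20.32
  Difficulty 52 × 0.18 = 9.36
  Creativity 98 × 0.05 = 4.9
  Artistic impression 53 × 0.13 = 6.89
Sum = 59.66
Bonus points: 59.66 + 1 = 60.66
60.66 would be F; cap at D applies → F.

F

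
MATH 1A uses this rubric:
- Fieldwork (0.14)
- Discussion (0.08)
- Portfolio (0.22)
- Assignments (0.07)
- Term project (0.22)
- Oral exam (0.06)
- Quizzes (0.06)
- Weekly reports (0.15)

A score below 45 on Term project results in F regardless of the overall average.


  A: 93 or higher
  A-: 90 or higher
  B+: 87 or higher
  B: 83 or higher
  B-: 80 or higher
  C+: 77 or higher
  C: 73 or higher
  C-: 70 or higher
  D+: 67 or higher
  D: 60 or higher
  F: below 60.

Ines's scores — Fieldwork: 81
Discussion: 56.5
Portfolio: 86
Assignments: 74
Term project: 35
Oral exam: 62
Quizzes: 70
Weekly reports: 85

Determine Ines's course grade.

Term project score 35 < 45: minimum not met.
Weighted total:
  Fieldwork 81 × 0.14 = 11.34
  Discussion 56.5 × 0.08 = 4.52
  Portfolio 86 × 0.22 = 18.92
  Assignments 74 × 0.07 = 5.18
  Term project 35 × 0.22 = 7.7
  Oral exam 62 × 0.06 = 3.72
  Quizzes 70 × 0.06 = 4.2
  Weekly reports 85 × 0.15 = 12.75
Sum = 68.33
Because the Term project minimum was not met, the result is F.

F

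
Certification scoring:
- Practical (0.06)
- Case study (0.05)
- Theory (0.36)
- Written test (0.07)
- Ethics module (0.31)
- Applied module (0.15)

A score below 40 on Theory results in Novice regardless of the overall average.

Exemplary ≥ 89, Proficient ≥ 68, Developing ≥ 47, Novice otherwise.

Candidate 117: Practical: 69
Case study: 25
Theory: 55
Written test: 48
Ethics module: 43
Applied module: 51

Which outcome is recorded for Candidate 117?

Theory score 55 ≥ 40: minimum met.
Weighted total:
  Practical 69 × 0.06 = 4.14
  Case study 25 × 0.05 = 1.25
  Theory 55 × 0.36 = 19.8
  Written test 48 × 0.07 = 3.36
  Ethics module 43 × 0.31 = 13.33
  Applied module 51 × 0.15 = 7.65
Sum = 49.53
49.53 is ≥ 47 and < 68 → Developing

Developing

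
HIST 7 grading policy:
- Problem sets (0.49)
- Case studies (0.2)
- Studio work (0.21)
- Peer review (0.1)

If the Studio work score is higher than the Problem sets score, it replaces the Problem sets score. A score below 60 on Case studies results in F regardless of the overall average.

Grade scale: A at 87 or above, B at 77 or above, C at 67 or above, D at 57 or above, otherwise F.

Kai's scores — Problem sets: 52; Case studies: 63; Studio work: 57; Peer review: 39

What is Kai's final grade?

Studio work (57) > Problem sets (52), so Problem sets counts as 57.
Case studies score 63 ≥ 60: minimum met.
Weighted total:
  Problem sets 57 × 0.49 = 27.93
  Case studies 63 × 0.2 = 12.6
  Studio work 57 × 0.21 = 11.97
  Peer review 39 × 0.1 = 3.9
Sum = 56.4
56.4 < 57 → F

F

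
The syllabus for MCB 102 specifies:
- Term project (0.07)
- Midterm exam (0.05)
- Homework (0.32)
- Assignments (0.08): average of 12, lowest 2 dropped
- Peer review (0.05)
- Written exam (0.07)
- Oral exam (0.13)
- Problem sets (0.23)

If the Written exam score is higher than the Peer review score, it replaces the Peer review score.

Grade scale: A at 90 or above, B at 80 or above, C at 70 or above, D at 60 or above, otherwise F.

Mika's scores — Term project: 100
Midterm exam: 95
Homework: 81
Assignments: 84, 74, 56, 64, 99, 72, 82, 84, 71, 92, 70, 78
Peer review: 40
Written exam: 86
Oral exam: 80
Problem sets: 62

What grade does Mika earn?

C

Assignments: drop 56, 64 → average of remaining 10 = 806/10 = 80.6
Written exam (86) > Peer review (40), so Peer review counts as 86.
Weighted total:
  Term project 100 × 0.07 = 7
  Midterm exam 95 × 0.05 = 4.75
  Homework 81 × 0.32 = 25.92
  Assignments 80.6 × 0.08 = 6.448
  Peer review 86 × 0.05 = 4.3
  Written exam 86 × 0.07 = 6.02
  Oral exam 80 × 0.13 = 10.4
  Problem sets 62 × 0.23 = 14.26
Sum = 79.098
79.098 is ≥ 70 and < 80 → C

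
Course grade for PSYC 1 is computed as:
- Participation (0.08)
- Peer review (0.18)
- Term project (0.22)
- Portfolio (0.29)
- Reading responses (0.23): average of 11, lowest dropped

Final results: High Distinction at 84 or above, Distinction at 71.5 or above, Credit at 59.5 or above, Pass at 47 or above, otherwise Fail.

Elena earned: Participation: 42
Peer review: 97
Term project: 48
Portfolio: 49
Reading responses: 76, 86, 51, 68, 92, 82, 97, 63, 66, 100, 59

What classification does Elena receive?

Reading responses: drop 51 → average of remaining 10 = 789/10 = 78.9
Weighted total:
  Participation 42 × 0.08 = 3.36
  Peer review 97 × 0.18 = 17.46
  Term project 48 × 0.22 = 10.56
  Portfolio 49 × 0.29 = 14.21
  Reading responses 78.9 × 0.23 = 18.147
Sum = 63.737
63.737 is ≥ 59.5 and < 71.5 → Credit

Credit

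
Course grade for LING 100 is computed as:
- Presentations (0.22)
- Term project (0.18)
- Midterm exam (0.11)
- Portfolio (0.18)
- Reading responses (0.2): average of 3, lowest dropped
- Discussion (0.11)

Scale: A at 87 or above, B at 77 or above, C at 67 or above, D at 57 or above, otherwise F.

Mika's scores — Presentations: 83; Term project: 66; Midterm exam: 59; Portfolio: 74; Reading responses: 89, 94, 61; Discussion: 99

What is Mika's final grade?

B

Reading responses: drop 61 → average of remaining 2 = 183/2 = 91.5
Weighted total:
  Presentations 83 × 0.22 = 18.26
  Term project 66 × 0.18 = 11.88
  Midterm exam 59 × 0.11 = 6.49
  Portfolio 74 × 0.18 = 13.32
  Reading responses 91.5 × 0.2 = 18.3
  Discussion 99 × 0.11 = 10.89
Sum = 79.14
79.14 is ≥ 77 and < 87 → B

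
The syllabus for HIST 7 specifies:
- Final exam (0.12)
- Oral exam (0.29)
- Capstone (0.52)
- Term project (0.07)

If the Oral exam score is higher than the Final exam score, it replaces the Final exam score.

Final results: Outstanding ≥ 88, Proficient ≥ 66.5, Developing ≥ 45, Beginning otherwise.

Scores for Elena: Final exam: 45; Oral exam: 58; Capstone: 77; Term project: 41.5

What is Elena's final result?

Proficient

Oral exam (58) > Final exam (45), so Final exam counts as 58.
Weighted total:
  Final exam 58 × 0.12 = 6.96
  Oral exam 58 × 0.29 = 16.82
  Capstone 77 × 0.52 = 40.04
  Term project 41.5 × 0.07 = 2.905
Sum = 66.725
66.725 is ≥ 66.5 and < 88 → Proficient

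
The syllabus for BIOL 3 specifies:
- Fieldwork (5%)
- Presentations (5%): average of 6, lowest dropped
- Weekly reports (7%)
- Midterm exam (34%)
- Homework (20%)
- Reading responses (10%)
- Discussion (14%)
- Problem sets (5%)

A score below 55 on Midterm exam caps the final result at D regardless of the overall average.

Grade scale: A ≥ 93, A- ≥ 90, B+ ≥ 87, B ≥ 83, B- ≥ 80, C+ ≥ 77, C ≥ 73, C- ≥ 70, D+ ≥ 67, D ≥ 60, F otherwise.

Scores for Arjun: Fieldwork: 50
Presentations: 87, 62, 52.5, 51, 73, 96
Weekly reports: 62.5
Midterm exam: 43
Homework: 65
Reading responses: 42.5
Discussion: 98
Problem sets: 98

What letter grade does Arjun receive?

Presentations: drop 51 → average of remaining 5 = 370.5/5 = 74.1
Midterm exam score 43 < 55: minimum not met.
Weighted total:
  Fieldwork 50 × 0.05 = 2.5
  Presentations 74.1 × 0.05 = 3.705
  Weekly reports 62.5 × 0.07 = 4.375
  Midterm exam 43 × 0.34 = 14.62
  Homework 65 × 0.2 = 13
  Reading responses 42.5 × 0.1 = 4.25
  Discussion 98 × 0.14 = 13.72
  Problem sets 98 × 0.05 = 4.9
Sum = 61.07
61.07 would be D; cap at D applies → D.

D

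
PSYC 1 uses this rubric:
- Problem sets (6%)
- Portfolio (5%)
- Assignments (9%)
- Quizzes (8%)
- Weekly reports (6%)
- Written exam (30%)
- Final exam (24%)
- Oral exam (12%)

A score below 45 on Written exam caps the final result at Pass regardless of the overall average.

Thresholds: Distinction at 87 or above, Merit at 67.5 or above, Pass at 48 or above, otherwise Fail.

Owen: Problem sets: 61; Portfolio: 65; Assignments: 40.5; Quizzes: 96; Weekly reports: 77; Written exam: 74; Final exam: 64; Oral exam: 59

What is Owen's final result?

Pass

Written exam score 74 ≥ 45: minimum met.
Weighted total:
  Problem sets 61 × 0.06 = 3.66
  Portfolio 65 × 0.05 = 3.25
  Assignments 40.5 × 0.09 = 3.645
  Quizzes 96 × 0.08 = 7.68
  Weekly reports 77 × 0.06 = 4.62
  Written exam 74 × 0.3 = 22.2
  Final exam 64 × 0.24 = 15.36
  Oral exam 59 × 0.12 = 7.08
Sum = 67.495
67.495 is ≥ 48 and < 67.5 → Pass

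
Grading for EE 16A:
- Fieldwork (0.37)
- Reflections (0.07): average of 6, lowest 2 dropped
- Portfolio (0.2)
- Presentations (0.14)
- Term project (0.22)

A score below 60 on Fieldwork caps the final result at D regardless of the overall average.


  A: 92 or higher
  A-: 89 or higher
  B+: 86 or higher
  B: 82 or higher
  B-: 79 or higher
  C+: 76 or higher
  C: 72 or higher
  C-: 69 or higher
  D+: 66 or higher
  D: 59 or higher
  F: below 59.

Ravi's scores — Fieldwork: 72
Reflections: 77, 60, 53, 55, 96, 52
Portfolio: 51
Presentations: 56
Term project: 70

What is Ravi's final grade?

D

Reflections: drop 52, 53 → average of remaining 4 = 288/4 = 72
Fieldwork score 72 ≥ 60: minimum met.
Weighted total:
  Fieldwork 72 × 0.37 = 26.64
  Reflections 72 × 0.07 = 5.04
  Portfolio 51 × 0.2 = 10.2
  Presentations 56 × 0.14 = 7.84
  Term project 70 × 0.22 = 15.4
Sum = 65.12
65.12 is ≥ 59 and < 66 → D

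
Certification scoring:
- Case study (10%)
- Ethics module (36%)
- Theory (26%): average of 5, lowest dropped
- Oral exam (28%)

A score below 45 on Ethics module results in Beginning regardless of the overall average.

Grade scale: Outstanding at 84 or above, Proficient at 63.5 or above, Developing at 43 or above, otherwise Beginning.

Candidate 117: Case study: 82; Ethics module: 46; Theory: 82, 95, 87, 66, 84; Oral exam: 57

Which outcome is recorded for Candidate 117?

Theory: drop 66 → average of remaining 4 = 348/4 = 87
Ethics module score 46 ≥ 45: minimum met.
Weighted total:
  Case study 82 × 0.1 = 8.2
  Ethics module 46 × 0.36 = 16.56
  Theory 87 × 0.26 = 22.62
  Oral exam 57 × 0.28 = 15.96
Sum = 63.34
63.34 is ≥ 43 and < 63.5 → Developing

Developing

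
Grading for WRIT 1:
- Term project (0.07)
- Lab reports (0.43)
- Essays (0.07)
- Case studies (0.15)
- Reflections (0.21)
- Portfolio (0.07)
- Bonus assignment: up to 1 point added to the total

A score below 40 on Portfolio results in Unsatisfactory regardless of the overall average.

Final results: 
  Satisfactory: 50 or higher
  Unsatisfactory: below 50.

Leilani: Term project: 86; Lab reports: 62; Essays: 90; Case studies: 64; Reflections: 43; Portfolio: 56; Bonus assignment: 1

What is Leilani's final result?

Satisfactory

Portfolio score 56 ≥ 40: minimum met.
Weighted total:
  Term project 86 × 0.07 = 6.02
  Lab reports 62 × 0.43 = 26.66
  Essays 90 × 0.07 = 6.3
  Case studies 64 × 0.15 = 9.6
  Reflections 43 × 0.21 = 9.03
  Portfolio 56 × 0.07 = 3.92
Sum = 61.53
Bonus assignment: 61.53 + 1 = 62.53
62.53 ≥ 50 → Satisfactory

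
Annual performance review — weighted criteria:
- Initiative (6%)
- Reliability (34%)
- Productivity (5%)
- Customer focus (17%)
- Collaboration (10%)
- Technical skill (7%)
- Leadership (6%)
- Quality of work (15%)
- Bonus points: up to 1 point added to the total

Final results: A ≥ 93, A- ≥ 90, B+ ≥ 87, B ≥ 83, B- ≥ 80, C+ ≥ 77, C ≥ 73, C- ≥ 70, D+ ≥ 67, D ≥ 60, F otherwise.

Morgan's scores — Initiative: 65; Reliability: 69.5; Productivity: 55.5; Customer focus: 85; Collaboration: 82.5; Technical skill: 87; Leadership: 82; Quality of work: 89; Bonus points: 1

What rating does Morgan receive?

Weighted total:
  Initiative 65 × 0.06 = 3.9
  Reliability 69.5 × 0.34 = 23.63
  Productivity 55.5 × 0.05 = 2.775
  Customer focus 85 × 0.17 = 14.45
  Collaboration 82.5 × 0.1 = 8.25
  Technical skill 87 × 0.07 = 6.09
  Leadership 82 × 0.06 = 4.92
  Quality of work 89 × 0.15 = 13.35
Sum = 77.365
Bonus points: 77.365 + 1 = 78.365
78.365 is ≥ 77 and < 80 → C+

C+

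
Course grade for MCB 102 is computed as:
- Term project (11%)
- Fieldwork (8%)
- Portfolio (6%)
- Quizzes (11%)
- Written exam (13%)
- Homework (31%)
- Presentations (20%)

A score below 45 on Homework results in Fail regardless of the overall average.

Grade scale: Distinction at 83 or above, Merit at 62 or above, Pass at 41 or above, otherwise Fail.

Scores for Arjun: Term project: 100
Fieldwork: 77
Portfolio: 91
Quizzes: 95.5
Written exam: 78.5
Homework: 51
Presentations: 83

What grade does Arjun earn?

Merit

Homework score 51 ≥ 45: minimum met.
Weighted total:
  Term project 100 × 0.11 = 11
  Fieldwork 77 × 0.08 = 6.16
  Portfolio 91 × 0.06 = 5.46
  Quizzes 95.5 × 0.11 = 10.505
  Written exam 78.5 × 0.13 = 10.205
  Homework 51 × 0.31 = 15.81
  Presentations 83 × 0.2 = 16.6
Sum = 75.74
75.74 is ≥ 62 and < 83 → Merit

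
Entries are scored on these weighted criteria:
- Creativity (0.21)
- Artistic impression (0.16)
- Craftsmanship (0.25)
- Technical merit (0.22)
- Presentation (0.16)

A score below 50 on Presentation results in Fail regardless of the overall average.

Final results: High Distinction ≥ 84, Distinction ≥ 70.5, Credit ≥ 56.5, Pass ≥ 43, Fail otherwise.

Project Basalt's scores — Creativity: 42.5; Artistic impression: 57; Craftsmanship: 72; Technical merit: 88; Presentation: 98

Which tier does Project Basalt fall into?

Presentation score 98 ≥ 50: minimum met.
Weighted total:
  Creativity 42.5 × 0.21 = 8.925
  Artistic impression 57 × 0.16 = 9.12
  Craftsmanship 72 × 0.25 = 18
  Technical merit 88 × 0.22 = 19.36
  Presentation 98 × 0.16 = 15.68
Sum = 71.085
71.085 is ≥ 70.5 and < 84 → Distinction

Distinction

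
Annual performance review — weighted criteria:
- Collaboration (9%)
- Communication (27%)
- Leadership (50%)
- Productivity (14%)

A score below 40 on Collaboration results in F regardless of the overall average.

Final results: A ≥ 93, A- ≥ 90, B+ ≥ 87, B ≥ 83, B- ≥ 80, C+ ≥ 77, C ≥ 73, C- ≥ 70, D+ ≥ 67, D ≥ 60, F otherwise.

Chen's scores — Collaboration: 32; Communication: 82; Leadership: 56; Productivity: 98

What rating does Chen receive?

F

Collaboration score 32 < 40: minimum not met.
Weighted total:
  Collaboration 32 × 0.09 = 2.88
  Communication 82 × 0.27 = 22.14
  Leadership 56 × 0.5 = 28
  Productivity 98 × 0.14 = 13.72
Sum = 66.74
Because the Collaboration minimum was not met, the result is F.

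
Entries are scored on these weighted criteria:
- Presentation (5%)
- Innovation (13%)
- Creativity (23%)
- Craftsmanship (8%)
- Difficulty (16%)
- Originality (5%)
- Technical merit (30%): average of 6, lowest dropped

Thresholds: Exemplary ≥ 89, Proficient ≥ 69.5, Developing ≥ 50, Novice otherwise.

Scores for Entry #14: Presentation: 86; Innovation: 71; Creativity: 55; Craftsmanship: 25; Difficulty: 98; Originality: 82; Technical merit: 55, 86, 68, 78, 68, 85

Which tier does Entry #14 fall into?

Proficient

Technical merit: drop 55 → average of remaining 5 = 385/5 = 77
Weighted total:
  Presentation 86 × 0.05 = 4.3
  Innovation 71 × 0.13 = 9.23
  Creativity 55 × 0.23 = 12.65
  Craftsmanship 25 × 0.08 = 2
  Difficulty 98 × 0.16 = 15.68
  Originality 82 × 0.05 = 4.1
  Technical merit 77 × 0.3 = 23.1
Sum = 71.06
71.06 is ≥ 69.5 and < 89 → Proficient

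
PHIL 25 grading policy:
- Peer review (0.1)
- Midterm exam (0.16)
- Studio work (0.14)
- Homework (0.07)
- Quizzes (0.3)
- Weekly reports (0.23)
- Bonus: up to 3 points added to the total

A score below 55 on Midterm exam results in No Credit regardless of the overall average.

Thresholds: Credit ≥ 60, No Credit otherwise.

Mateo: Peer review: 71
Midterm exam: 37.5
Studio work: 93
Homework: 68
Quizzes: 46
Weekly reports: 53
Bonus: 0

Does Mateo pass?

No Credit

Midterm exam score 37.5 < 55: minimum not met.
Weighted total:
  Peer review 71 × 0.1 = 7.1
  Midterm exam 37.5 × 0.16 = 6
  Studio work 93 × 0.14 = 13.02
  Homework 68 × 0.07 = 4.76
  Quizzes 46 × 0.3 = 13.8
  Weekly reports 53 × 0.23 = 12.19
Sum = 56.87
Bonus: 56.87 + 0 = 56.87
Because the Midterm exam minimum was not met, the result is No Credit.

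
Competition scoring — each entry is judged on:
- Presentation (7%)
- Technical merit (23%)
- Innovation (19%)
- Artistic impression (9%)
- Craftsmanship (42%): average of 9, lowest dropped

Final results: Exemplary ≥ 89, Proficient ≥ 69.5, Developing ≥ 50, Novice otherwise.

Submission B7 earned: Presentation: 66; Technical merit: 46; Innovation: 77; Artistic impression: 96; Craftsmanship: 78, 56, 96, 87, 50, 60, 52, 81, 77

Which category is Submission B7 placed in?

Developing

Craftsmanship: drop 50 → average of remaining 8 = 587/8 = 73.375
Weighted total:
  Presentation 66 × 0.07 = 4.62
  Technical merit 46 × 0.23 = 10.58
  Innovation 77 × 0.19 = 14.63
  Artistic impression 96 × 0.09 = 8.64
  Craftsmanship 73.375 × 0.42 = 30.8175
Sum = 69.2875
69.2875 is ≥ 50 and < 69.5 → Developing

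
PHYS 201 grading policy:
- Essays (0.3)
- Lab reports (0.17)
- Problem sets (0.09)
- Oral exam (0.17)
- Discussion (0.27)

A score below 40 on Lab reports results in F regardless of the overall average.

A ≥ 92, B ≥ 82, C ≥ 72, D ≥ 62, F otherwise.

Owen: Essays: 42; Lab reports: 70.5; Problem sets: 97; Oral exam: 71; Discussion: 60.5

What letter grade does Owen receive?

Lab reports score 70.5 ≥ 40: minimum met.
Weighted total:
  Essays 42 × 0.3 = 12.6
  Lab reports 70.5 × 0.17 = 11.985
  Problem sets 97 × 0.09 = 8.73
  Oral exam 71 × 0.17 = 12.07
  Discussion 60.5 × 0.27 = 16.335
Sum = 61.72
61.72 < 62 → F

F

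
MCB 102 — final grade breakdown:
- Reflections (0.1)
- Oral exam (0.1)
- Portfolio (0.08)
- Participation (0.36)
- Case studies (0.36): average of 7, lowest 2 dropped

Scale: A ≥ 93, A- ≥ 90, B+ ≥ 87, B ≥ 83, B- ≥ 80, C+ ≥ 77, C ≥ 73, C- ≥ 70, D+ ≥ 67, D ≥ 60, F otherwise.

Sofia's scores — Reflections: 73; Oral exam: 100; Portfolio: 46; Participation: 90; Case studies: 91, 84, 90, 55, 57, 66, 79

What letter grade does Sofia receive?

B-

Case studies: drop 55, 57 → average of remaining 5 = 410/5 = 82
Weighted total:
  Reflections 73 × 0.1 = 7.3
  Oral exam 100 × 0.1 = 10
  Portfolio 46 × 0.08 = 3.68
  Participation 90 × 0.36 = 32.4
  Case studies 82 × 0.36 = 29.52
Sum = 82.9
82.9 is ≥ 80 and < 83 → B-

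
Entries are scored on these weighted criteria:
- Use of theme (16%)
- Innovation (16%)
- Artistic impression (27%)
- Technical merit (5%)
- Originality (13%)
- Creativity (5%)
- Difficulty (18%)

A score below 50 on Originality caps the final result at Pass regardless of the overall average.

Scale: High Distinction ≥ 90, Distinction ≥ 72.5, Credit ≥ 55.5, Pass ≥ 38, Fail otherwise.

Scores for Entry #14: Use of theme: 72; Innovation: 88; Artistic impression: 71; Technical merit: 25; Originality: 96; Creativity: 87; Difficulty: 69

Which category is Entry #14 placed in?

Distinction

Originality score 96 ≥ 50: minimum met.
Weighted total:
  Use of theme 72 × 0.16 = 11.52
  Innovation 88 × 0.16 = 14.08
  Artistic impression 71 × 0.27 = 19.17
  Technical merit 25 × 0.05 = 1.25
  Originality 96 × 0.13 = 12.48
  Creativity 87 × 0.05 = 4.35
  Difficulty 69 × 0.18 = 12.42
Sum = 75.27
75.27 is ≥ 72.5 and < 90 → Distinction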